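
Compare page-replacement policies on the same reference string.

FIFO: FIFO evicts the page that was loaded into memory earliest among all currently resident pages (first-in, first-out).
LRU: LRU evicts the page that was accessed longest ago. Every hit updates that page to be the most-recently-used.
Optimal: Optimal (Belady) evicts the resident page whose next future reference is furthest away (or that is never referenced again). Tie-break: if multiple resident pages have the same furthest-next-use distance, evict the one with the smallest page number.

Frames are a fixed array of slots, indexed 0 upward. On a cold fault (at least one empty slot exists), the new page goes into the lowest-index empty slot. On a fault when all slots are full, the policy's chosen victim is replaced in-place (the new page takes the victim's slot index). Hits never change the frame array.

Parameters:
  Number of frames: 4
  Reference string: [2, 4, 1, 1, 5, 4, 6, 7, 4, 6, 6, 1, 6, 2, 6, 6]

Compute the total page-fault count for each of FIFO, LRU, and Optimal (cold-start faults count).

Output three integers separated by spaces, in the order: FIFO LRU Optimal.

--- FIFO ---
  step 0: ref 2 -> FAULT, frames=[2,-,-,-] (faults so far: 1)
  step 1: ref 4 -> FAULT, frames=[2,4,-,-] (faults so far: 2)
  step 2: ref 1 -> FAULT, frames=[2,4,1,-] (faults so far: 3)
  step 3: ref 1 -> HIT, frames=[2,4,1,-] (faults so far: 3)
  step 4: ref 5 -> FAULT, frames=[2,4,1,5] (faults so far: 4)
  step 5: ref 4 -> HIT, frames=[2,4,1,5] (faults so far: 4)
  step 6: ref 6 -> FAULT, evict 2, frames=[6,4,1,5] (faults so far: 5)
  step 7: ref 7 -> FAULT, evict 4, frames=[6,7,1,5] (faults so far: 6)
  step 8: ref 4 -> FAULT, evict 1, frames=[6,7,4,5] (faults so far: 7)
  step 9: ref 6 -> HIT, frames=[6,7,4,5] (faults so far: 7)
  step 10: ref 6 -> HIT, frames=[6,7,4,5] (faults so far: 7)
  step 11: ref 1 -> FAULT, evict 5, frames=[6,7,4,1] (faults so far: 8)
  step 12: ref 6 -> HIT, frames=[6,7,4,1] (faults so far: 8)
  step 13: ref 2 -> FAULT, evict 6, frames=[2,7,4,1] (faults so far: 9)
  step 14: ref 6 -> FAULT, evict 7, frames=[2,6,4,1] (faults so far: 10)
  step 15: ref 6 -> HIT, frames=[2,6,4,1] (faults so far: 10)
  FIFO total faults: 10
--- LRU ---
  step 0: ref 2 -> FAULT, frames=[2,-,-,-] (faults so far: 1)
  step 1: ref 4 -> FAULT, frames=[2,4,-,-] (faults so far: 2)
  step 2: ref 1 -> FAULT, frames=[2,4,1,-] (faults so far: 3)
  step 3: ref 1 -> HIT, frames=[2,4,1,-] (faults so far: 3)
  step 4: ref 5 -> FAULT, frames=[2,4,1,5] (faults so far: 4)
  step 5: ref 4 -> HIT, frames=[2,4,1,5] (faults so far: 4)
  step 6: ref 6 -> FAULT, evict 2, frames=[6,4,1,5] (faults so far: 5)
  step 7: ref 7 -> FAULT, evict 1, frames=[6,4,7,5] (faults so far: 6)
  step 8: ref 4 -> HIT, frames=[6,4,7,5] (faults so far: 6)
  step 9: ref 6 -> HIT, frames=[6,4,7,5] (faults so far: 6)
  step 10: ref 6 -> HIT, frames=[6,4,7,5] (faults so far: 6)
  step 11: ref 1 -> FAULT, evict 5, frames=[6,4,7,1] (faults so far: 7)
  step 12: ref 6 -> HIT, frames=[6,4,7,1] (faults so far: 7)
  step 13: ref 2 -> FAULT, evict 7, frames=[6,4,2,1] (faults so far: 8)
  step 14: ref 6 -> HIT, frames=[6,4,2,1] (faults so far: 8)
  step 15: ref 6 -> HIT, frames=[6,4,2,1] (faults so far: 8)
  LRU total faults: 8
--- Optimal ---
  step 0: ref 2 -> FAULT, frames=[2,-,-,-] (faults so far: 1)
  step 1: ref 4 -> FAULT, frames=[2,4,-,-] (faults so far: 2)
  step 2: ref 1 -> FAULT, frames=[2,4,1,-] (faults so far: 3)
  step 3: ref 1 -> HIT, frames=[2,4,1,-] (faults so far: 3)
  step 4: ref 5 -> FAULT, frames=[2,4,1,5] (faults so far: 4)
  step 5: ref 4 -> HIT, frames=[2,4,1,5] (faults so far: 4)
  step 6: ref 6 -> FAULT, evict 5, frames=[2,4,1,6] (faults so far: 5)
  step 7: ref 7 -> FAULT, evict 2, frames=[7,4,1,6] (faults so far: 6)
  step 8: ref 4 -> HIT, frames=[7,4,1,6] (faults so far: 6)
  step 9: ref 6 -> HIT, frames=[7,4,1,6] (faults so far: 6)
  step 10: ref 6 -> HIT, frames=[7,4,1,6] (faults so far: 6)
  step 11: ref 1 -> HIT, frames=[7,4,1,6] (faults so far: 6)
  step 12: ref 6 -> HIT, frames=[7,4,1,6] (faults so far: 6)
  step 13: ref 2 -> FAULT, evict 1, frames=[7,4,2,6] (faults so far: 7)
  step 14: ref 6 -> HIT, frames=[7,4,2,6] (faults so far: 7)
  step 15: ref 6 -> HIT, frames=[7,4,2,6] (faults so far: 7)
  Optimal total faults: 7

Answer: 10 8 7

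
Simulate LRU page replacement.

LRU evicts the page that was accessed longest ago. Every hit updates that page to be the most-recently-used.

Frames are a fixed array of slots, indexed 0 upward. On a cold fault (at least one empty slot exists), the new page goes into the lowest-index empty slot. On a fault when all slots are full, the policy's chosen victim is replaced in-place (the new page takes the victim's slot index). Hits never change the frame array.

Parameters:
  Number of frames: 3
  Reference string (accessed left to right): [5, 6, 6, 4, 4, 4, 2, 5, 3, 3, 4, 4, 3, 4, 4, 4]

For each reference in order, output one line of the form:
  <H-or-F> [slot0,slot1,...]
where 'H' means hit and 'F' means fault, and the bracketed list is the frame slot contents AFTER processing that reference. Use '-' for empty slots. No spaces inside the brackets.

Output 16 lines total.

F [5,-,-]
F [5,6,-]
H [5,6,-]
F [5,6,4]
H [5,6,4]
H [5,6,4]
F [2,6,4]
F [2,5,4]
F [2,5,3]
H [2,5,3]
F [4,5,3]
H [4,5,3]
H [4,5,3]
H [4,5,3]
H [4,5,3]
H [4,5,3]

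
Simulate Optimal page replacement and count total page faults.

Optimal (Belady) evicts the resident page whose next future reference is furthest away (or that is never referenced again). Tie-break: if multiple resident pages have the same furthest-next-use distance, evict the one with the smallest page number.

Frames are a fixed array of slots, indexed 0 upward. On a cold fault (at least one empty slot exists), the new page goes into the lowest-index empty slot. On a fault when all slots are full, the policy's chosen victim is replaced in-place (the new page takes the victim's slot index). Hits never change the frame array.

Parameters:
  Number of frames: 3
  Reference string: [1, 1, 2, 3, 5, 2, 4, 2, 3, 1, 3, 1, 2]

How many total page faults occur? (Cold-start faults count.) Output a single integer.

Step 0: ref 1 → FAULT, frames=[1,-,-]
Step 1: ref 1 → HIT, frames=[1,-,-]
Step 2: ref 2 → FAULT, frames=[1,2,-]
Step 3: ref 3 → FAULT, frames=[1,2,3]
Step 4: ref 5 → FAULT (evict 1), frames=[5,2,3]
Step 5: ref 2 → HIT, frames=[5,2,3]
Step 6: ref 4 → FAULT (evict 5), frames=[4,2,3]
Step 7: ref 2 → HIT, frames=[4,2,3]
Step 8: ref 3 → HIT, frames=[4,2,3]
Step 9: ref 1 → FAULT (evict 4), frames=[1,2,3]
Step 10: ref 3 → HIT, frames=[1,2,3]
Step 11: ref 1 → HIT, frames=[1,2,3]
Step 12: ref 2 → HIT, frames=[1,2,3]
Total faults: 6

Answer: 6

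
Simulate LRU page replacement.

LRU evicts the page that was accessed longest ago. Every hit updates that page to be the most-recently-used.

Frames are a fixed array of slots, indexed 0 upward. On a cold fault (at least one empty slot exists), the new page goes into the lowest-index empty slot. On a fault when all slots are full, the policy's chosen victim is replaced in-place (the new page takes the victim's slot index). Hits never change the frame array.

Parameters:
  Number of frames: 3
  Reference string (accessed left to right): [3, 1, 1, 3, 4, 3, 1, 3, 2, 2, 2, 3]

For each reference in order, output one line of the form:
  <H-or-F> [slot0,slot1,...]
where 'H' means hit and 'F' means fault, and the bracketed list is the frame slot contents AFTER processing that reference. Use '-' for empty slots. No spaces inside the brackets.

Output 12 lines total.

F [3,-,-]
F [3,1,-]
H [3,1,-]
H [3,1,-]
F [3,1,4]
H [3,1,4]
H [3,1,4]
H [3,1,4]
F [3,1,2]
H [3,1,2]
H [3,1,2]
H [3,1,2]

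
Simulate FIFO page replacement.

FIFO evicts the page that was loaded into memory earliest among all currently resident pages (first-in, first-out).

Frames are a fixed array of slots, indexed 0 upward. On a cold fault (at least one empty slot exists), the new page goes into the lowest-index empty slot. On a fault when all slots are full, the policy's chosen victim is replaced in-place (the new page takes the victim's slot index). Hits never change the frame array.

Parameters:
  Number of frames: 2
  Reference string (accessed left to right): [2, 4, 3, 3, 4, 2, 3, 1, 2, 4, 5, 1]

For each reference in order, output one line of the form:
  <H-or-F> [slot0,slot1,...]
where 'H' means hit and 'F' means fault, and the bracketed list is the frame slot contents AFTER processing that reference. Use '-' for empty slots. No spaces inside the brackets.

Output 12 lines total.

F [2,-]
F [2,4]
F [3,4]
H [3,4]
H [3,4]
F [3,2]
H [3,2]
F [1,2]
H [1,2]
F [1,4]
F [5,4]
F [5,1]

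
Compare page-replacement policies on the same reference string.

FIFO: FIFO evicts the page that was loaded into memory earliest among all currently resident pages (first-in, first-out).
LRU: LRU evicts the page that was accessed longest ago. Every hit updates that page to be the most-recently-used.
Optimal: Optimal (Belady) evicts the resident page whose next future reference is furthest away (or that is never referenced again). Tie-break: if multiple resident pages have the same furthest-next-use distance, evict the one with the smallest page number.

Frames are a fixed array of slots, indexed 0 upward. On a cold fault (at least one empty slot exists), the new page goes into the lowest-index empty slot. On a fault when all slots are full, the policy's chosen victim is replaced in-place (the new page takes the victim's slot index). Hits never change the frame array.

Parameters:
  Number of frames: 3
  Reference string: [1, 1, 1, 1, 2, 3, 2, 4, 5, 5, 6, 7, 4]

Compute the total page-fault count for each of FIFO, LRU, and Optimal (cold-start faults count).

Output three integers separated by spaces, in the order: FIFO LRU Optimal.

--- FIFO ---
  step 0: ref 1 -> FAULT, frames=[1,-,-] (faults so far: 1)
  step 1: ref 1 -> HIT, frames=[1,-,-] (faults so far: 1)
  step 2: ref 1 -> HIT, frames=[1,-,-] (faults so far: 1)
  step 3: ref 1 -> HIT, frames=[1,-,-] (faults so far: 1)
  step 4: ref 2 -> FAULT, frames=[1,2,-] (faults so far: 2)
  step 5: ref 3 -> FAULT, frames=[1,2,3] (faults so far: 3)
  step 6: ref 2 -> HIT, frames=[1,2,3] (faults so far: 3)
  step 7: ref 4 -> FAULT, evict 1, frames=[4,2,3] (faults so far: 4)
  step 8: ref 5 -> FAULT, evict 2, frames=[4,5,3] (faults so far: 5)
  step 9: ref 5 -> HIT, frames=[4,5,3] (faults so far: 5)
  step 10: ref 6 -> FAULT, evict 3, frames=[4,5,6] (faults so far: 6)
  step 11: ref 7 -> FAULT, evict 4, frames=[7,5,6] (faults so far: 7)
  step 12: ref 4 -> FAULT, evict 5, frames=[7,4,6] (faults so far: 8)
  FIFO total faults: 8
--- LRU ---
  step 0: ref 1 -> FAULT, frames=[1,-,-] (faults so far: 1)
  step 1: ref 1 -> HIT, frames=[1,-,-] (faults so far: 1)
  step 2: ref 1 -> HIT, frames=[1,-,-] (faults so far: 1)
  step 3: ref 1 -> HIT, frames=[1,-,-] (faults so far: 1)
  step 4: ref 2 -> FAULT, frames=[1,2,-] (faults so far: 2)
  step 5: ref 3 -> FAULT, frames=[1,2,3] (faults so far: 3)
  step 6: ref 2 -> HIT, frames=[1,2,3] (faults so far: 3)
  step 7: ref 4 -> FAULT, evict 1, frames=[4,2,3] (faults so far: 4)
  step 8: ref 5 -> FAULT, evict 3, frames=[4,2,5] (faults so far: 5)
  step 9: ref 5 -> HIT, frames=[4,2,5] (faults so far: 5)
  step 10: ref 6 -> FAULT, evict 2, frames=[4,6,5] (faults so far: 6)
  step 11: ref 7 -> FAULT, evict 4, frames=[7,6,5] (faults so far: 7)
  step 12: ref 4 -> FAULT, evict 5, frames=[7,6,4] (faults so far: 8)
  LRU total faults: 8
--- Optimal ---
  step 0: ref 1 -> FAULT, frames=[1,-,-] (faults so far: 1)
  step 1: ref 1 -> HIT, frames=[1,-,-] (faults so far: 1)
  step 2: ref 1 -> HIT, frames=[1,-,-] (faults so far: 1)
  step 3: ref 1 -> HIT, frames=[1,-,-] (faults so far: 1)
  step 4: ref 2 -> FAULT, frames=[1,2,-] (faults so far: 2)
  step 5: ref 3 -> FAULT, frames=[1,2,3] (faults so far: 3)
  step 6: ref 2 -> HIT, frames=[1,2,3] (faults so far: 3)
  step 7: ref 4 -> FAULT, evict 1, frames=[4,2,3] (faults so far: 4)
  step 8: ref 5 -> FAULT, evict 2, frames=[4,5,3] (faults so far: 5)
  step 9: ref 5 -> HIT, frames=[4,5,3] (faults so far: 5)
  step 10: ref 6 -> FAULT, evict 3, frames=[4,5,6] (faults so far: 6)
  step 11: ref 7 -> FAULT, evict 5, frames=[4,7,6] (faults so far: 7)
  step 12: ref 4 -> HIT, frames=[4,7,6] (faults so far: 7)
  Optimal total faults: 7

Answer: 8 8 7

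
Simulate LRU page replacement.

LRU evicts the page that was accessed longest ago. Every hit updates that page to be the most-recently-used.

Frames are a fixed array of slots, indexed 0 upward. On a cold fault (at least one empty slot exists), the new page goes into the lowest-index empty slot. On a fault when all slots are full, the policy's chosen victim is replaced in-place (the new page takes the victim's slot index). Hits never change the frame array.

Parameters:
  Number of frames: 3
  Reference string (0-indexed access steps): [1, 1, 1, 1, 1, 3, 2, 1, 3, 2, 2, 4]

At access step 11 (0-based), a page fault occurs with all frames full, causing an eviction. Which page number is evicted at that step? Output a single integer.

Answer: 1

Derivation:
Step 0: ref 1 -> FAULT, frames=[1,-,-]
Step 1: ref 1 -> HIT, frames=[1,-,-]
Step 2: ref 1 -> HIT, frames=[1,-,-]
Step 3: ref 1 -> HIT, frames=[1,-,-]
Step 4: ref 1 -> HIT, frames=[1,-,-]
Step 5: ref 3 -> FAULT, frames=[1,3,-]
Step 6: ref 2 -> FAULT, frames=[1,3,2]
Step 7: ref 1 -> HIT, frames=[1,3,2]
Step 8: ref 3 -> HIT, frames=[1,3,2]
Step 9: ref 2 -> HIT, frames=[1,3,2]
Step 10: ref 2 -> HIT, frames=[1,3,2]
Step 11: ref 4 -> FAULT, evict 1, frames=[4,3,2]
At step 11: evicted page 1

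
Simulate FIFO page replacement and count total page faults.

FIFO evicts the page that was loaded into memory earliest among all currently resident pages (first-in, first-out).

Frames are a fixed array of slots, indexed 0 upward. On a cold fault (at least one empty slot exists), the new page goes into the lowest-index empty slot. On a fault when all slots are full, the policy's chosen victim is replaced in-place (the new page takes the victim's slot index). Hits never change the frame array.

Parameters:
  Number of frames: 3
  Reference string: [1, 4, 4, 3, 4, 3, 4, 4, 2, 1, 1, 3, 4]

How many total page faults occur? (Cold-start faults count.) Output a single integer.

Answer: 6

Derivation:
Step 0: ref 1 → FAULT, frames=[1,-,-]
Step 1: ref 4 → FAULT, frames=[1,4,-]
Step 2: ref 4 → HIT, frames=[1,4,-]
Step 3: ref 3 → FAULT, frames=[1,4,3]
Step 4: ref 4 → HIT, frames=[1,4,3]
Step 5: ref 3 → HIT, frames=[1,4,3]
Step 6: ref 4 → HIT, frames=[1,4,3]
Step 7: ref 4 → HIT, frames=[1,4,3]
Step 8: ref 2 → FAULT (evict 1), frames=[2,4,3]
Step 9: ref 1 → FAULT (evict 4), frames=[2,1,3]
Step 10: ref 1 → HIT, frames=[2,1,3]
Step 11: ref 3 → HIT, frames=[2,1,3]
Step 12: ref 4 → FAULT (evict 3), frames=[2,1,4]
Total faults: 6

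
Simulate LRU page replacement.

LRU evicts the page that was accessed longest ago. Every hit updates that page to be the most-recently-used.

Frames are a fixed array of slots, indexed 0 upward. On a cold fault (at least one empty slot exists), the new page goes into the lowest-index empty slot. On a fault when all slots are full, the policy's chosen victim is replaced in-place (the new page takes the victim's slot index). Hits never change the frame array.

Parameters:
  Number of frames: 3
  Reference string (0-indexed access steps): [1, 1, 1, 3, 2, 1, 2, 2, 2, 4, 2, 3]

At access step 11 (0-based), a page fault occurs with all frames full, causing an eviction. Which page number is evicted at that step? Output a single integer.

Step 0: ref 1 -> FAULT, frames=[1,-,-]
Step 1: ref 1 -> HIT, frames=[1,-,-]
Step 2: ref 1 -> HIT, frames=[1,-,-]
Step 3: ref 3 -> FAULT, frames=[1,3,-]
Step 4: ref 2 -> FAULT, frames=[1,3,2]
Step 5: ref 1 -> HIT, frames=[1,3,2]
Step 6: ref 2 -> HIT, frames=[1,3,2]
Step 7: ref 2 -> HIT, frames=[1,3,2]
Step 8: ref 2 -> HIT, frames=[1,3,2]
Step 9: ref 4 -> FAULT, evict 3, frames=[1,4,2]
Step 10: ref 2 -> HIT, frames=[1,4,2]
Step 11: ref 3 -> FAULT, evict 1, frames=[3,4,2]
At step 11: evicted page 1

Answer: 1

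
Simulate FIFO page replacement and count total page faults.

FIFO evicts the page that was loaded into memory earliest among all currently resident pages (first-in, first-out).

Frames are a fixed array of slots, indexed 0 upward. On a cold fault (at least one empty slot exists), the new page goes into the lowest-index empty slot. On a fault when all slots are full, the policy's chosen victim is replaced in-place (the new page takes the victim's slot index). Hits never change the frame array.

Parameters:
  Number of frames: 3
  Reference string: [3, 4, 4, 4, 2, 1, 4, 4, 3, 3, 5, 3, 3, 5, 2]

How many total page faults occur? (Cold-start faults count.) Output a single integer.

Answer: 7

Derivation:
Step 0: ref 3 → FAULT, frames=[3,-,-]
Step 1: ref 4 → FAULT, frames=[3,4,-]
Step 2: ref 4 → HIT, frames=[3,4,-]
Step 3: ref 4 → HIT, frames=[3,4,-]
Step 4: ref 2 → FAULT, frames=[3,4,2]
Step 5: ref 1 → FAULT (evict 3), frames=[1,4,2]
Step 6: ref 4 → HIT, frames=[1,4,2]
Step 7: ref 4 → HIT, frames=[1,4,2]
Step 8: ref 3 → FAULT (evict 4), frames=[1,3,2]
Step 9: ref 3 → HIT, frames=[1,3,2]
Step 10: ref 5 → FAULT (evict 2), frames=[1,3,5]
Step 11: ref 3 → HIT, frames=[1,3,5]
Step 12: ref 3 → HIT, frames=[1,3,5]
Step 13: ref 5 → HIT, frames=[1,3,5]
Step 14: ref 2 → FAULT (evict 1), frames=[2,3,5]
Total faults: 7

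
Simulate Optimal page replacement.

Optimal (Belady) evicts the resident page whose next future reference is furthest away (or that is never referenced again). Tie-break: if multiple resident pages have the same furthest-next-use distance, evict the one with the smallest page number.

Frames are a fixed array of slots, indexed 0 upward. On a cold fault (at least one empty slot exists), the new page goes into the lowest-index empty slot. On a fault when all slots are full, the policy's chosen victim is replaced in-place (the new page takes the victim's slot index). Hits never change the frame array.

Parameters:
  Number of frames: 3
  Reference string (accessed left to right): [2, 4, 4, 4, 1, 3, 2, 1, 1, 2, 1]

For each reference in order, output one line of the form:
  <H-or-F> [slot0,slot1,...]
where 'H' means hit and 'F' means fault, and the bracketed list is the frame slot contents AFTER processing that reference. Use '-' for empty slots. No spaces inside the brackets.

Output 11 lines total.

F [2,-,-]
F [2,4,-]
H [2,4,-]
H [2,4,-]
F [2,4,1]
F [2,3,1]
H [2,3,1]
H [2,3,1]
H [2,3,1]
H [2,3,1]
H [2,3,1]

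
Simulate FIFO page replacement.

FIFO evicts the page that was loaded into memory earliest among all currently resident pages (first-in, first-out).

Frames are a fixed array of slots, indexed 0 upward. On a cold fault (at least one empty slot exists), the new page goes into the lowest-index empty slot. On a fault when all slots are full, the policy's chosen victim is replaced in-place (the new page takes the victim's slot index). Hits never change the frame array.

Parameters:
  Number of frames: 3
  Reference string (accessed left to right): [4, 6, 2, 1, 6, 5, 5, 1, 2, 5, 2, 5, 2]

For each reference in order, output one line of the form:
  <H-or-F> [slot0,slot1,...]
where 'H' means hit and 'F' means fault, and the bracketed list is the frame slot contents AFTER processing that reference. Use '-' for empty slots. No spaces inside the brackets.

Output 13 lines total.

F [4,-,-]
F [4,6,-]
F [4,6,2]
F [1,6,2]
H [1,6,2]
F [1,5,2]
H [1,5,2]
H [1,5,2]
H [1,5,2]
H [1,5,2]
H [1,5,2]
H [1,5,2]
H [1,5,2]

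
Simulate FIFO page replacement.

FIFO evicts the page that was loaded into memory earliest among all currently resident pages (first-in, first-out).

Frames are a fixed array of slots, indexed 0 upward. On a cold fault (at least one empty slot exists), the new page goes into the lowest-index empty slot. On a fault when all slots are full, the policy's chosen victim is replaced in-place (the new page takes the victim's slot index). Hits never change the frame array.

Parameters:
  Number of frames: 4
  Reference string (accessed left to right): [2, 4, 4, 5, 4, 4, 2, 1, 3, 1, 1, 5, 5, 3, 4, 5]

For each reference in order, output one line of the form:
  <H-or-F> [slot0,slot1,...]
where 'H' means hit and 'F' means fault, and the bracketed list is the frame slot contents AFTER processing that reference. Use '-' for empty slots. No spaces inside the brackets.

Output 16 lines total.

F [2,-,-,-]
F [2,4,-,-]
H [2,4,-,-]
F [2,4,5,-]
H [2,4,5,-]
H [2,4,5,-]
H [2,4,5,-]
F [2,4,5,1]
F [3,4,5,1]
H [3,4,5,1]
H [3,4,5,1]
H [3,4,5,1]
H [3,4,5,1]
H [3,4,5,1]
H [3,4,5,1]
H [3,4,5,1]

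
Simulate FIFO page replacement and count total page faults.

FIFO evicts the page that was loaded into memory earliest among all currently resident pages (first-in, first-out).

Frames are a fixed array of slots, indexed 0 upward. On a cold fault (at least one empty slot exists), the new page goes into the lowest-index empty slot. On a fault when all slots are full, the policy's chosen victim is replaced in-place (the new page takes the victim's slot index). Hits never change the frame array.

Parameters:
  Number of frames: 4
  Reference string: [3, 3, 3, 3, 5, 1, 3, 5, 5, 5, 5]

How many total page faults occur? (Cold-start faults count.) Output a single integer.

Step 0: ref 3 → FAULT, frames=[3,-,-,-]
Step 1: ref 3 → HIT, frames=[3,-,-,-]
Step 2: ref 3 → HIT, frames=[3,-,-,-]
Step 3: ref 3 → HIT, frames=[3,-,-,-]
Step 4: ref 5 → FAULT, frames=[3,5,-,-]
Step 5: ref 1 → FAULT, frames=[3,5,1,-]
Step 6: ref 3 → HIT, frames=[3,5,1,-]
Step 7: ref 5 → HIT, frames=[3,5,1,-]
Step 8: ref 5 → HIT, frames=[3,5,1,-]
Step 9: ref 5 → HIT, frames=[3,5,1,-]
Step 10: ref 5 → HIT, frames=[3,5,1,-]
Total faults: 3

Answer: 3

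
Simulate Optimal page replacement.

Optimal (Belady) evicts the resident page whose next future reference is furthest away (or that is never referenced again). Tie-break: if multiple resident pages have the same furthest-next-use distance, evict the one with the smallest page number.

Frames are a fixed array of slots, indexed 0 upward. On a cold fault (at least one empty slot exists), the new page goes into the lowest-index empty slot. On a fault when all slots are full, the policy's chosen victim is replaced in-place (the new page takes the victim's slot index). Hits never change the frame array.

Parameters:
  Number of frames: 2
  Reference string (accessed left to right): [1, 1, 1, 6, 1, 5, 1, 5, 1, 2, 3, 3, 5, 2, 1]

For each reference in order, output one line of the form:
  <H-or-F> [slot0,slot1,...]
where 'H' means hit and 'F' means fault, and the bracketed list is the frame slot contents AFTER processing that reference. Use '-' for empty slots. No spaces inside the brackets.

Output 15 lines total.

F [1,-]
H [1,-]
H [1,-]
F [1,6]
H [1,6]
F [1,5]
H [1,5]
H [1,5]
H [1,5]
F [2,5]
F [3,5]
H [3,5]
H [3,5]
F [2,5]
F [1,5]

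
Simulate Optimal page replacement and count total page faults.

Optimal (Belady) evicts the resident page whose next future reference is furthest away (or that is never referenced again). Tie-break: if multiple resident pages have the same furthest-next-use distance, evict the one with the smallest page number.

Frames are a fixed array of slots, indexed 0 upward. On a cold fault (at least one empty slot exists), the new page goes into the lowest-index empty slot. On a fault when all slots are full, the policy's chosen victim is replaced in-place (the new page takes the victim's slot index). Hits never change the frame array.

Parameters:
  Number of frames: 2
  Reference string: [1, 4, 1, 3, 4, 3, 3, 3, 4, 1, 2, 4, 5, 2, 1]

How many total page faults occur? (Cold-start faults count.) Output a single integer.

Answer: 7

Derivation:
Step 0: ref 1 → FAULT, frames=[1,-]
Step 1: ref 4 → FAULT, frames=[1,4]
Step 2: ref 1 → HIT, frames=[1,4]
Step 3: ref 3 → FAULT (evict 1), frames=[3,4]
Step 4: ref 4 → HIT, frames=[3,4]
Step 5: ref 3 → HIT, frames=[3,4]
Step 6: ref 3 → HIT, frames=[3,4]
Step 7: ref 3 → HIT, frames=[3,4]
Step 8: ref 4 → HIT, frames=[3,4]
Step 9: ref 1 → FAULT (evict 3), frames=[1,4]
Step 10: ref 2 → FAULT (evict 1), frames=[2,4]
Step 11: ref 4 → HIT, frames=[2,4]
Step 12: ref 5 → FAULT (evict 4), frames=[2,5]
Step 13: ref 2 → HIT, frames=[2,5]
Step 14: ref 1 → FAULT (evict 2), frames=[1,5]
Total faults: 7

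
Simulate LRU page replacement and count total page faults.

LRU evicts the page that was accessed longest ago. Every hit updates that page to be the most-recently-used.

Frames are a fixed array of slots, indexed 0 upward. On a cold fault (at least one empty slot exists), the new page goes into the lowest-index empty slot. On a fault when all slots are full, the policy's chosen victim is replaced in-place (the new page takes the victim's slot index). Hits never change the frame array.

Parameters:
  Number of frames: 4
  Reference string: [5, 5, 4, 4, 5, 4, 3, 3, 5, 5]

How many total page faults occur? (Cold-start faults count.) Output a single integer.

Step 0: ref 5 → FAULT, frames=[5,-,-,-]
Step 1: ref 5 → HIT, frames=[5,-,-,-]
Step 2: ref 4 → FAULT, frames=[5,4,-,-]
Step 3: ref 4 → HIT, frames=[5,4,-,-]
Step 4: ref 5 → HIT, frames=[5,4,-,-]
Step 5: ref 4 → HIT, frames=[5,4,-,-]
Step 6: ref 3 → FAULT, frames=[5,4,3,-]
Step 7: ref 3 → HIT, frames=[5,4,3,-]
Step 8: ref 5 → HIT, frames=[5,4,3,-]
Step 9: ref 5 → HIT, frames=[5,4,3,-]
Total faults: 3

Answer: 3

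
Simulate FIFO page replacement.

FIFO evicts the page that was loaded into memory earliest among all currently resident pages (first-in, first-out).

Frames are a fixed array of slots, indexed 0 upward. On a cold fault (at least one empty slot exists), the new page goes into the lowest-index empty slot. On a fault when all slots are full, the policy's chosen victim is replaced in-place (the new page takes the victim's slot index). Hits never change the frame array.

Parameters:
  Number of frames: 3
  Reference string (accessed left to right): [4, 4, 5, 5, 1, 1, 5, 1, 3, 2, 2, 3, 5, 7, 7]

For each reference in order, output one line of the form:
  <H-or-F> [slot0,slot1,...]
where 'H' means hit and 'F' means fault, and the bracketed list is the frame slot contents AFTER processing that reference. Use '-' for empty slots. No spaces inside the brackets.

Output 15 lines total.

F [4,-,-]
H [4,-,-]
F [4,5,-]
H [4,5,-]
F [4,5,1]
H [4,5,1]
H [4,5,1]
H [4,5,1]
F [3,5,1]
F [3,2,1]
H [3,2,1]
H [3,2,1]
F [3,2,5]
F [7,2,5]
H [7,2,5]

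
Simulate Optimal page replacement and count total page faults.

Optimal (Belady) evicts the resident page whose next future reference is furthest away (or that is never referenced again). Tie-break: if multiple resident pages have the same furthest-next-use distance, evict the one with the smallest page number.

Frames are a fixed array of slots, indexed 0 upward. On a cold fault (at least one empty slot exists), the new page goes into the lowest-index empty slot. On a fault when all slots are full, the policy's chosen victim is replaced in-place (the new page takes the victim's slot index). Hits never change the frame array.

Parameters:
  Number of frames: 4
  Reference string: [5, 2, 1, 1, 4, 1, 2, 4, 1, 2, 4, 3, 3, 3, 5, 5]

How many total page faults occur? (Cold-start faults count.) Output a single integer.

Step 0: ref 5 → FAULT, frames=[5,-,-,-]
Step 1: ref 2 → FAULT, frames=[5,2,-,-]
Step 2: ref 1 → FAULT, frames=[5,2,1,-]
Step 3: ref 1 → HIT, frames=[5,2,1,-]
Step 4: ref 4 → FAULT, frames=[5,2,1,4]
Step 5: ref 1 → HIT, frames=[5,2,1,4]
Step 6: ref 2 → HIT, frames=[5,2,1,4]
Step 7: ref 4 → HIT, frames=[5,2,1,4]
Step 8: ref 1 → HIT, frames=[5,2,1,4]
Step 9: ref 2 → HIT, frames=[5,2,1,4]
Step 10: ref 4 → HIT, frames=[5,2,1,4]
Step 11: ref 3 → FAULT (evict 1), frames=[5,2,3,4]
Step 12: ref 3 → HIT, frames=[5,2,3,4]
Step 13: ref 3 → HIT, frames=[5,2,3,4]
Step 14: ref 5 → HIT, frames=[5,2,3,4]
Step 15: ref 5 → HIT, frames=[5,2,3,4]
Total faults: 5

Answer: 5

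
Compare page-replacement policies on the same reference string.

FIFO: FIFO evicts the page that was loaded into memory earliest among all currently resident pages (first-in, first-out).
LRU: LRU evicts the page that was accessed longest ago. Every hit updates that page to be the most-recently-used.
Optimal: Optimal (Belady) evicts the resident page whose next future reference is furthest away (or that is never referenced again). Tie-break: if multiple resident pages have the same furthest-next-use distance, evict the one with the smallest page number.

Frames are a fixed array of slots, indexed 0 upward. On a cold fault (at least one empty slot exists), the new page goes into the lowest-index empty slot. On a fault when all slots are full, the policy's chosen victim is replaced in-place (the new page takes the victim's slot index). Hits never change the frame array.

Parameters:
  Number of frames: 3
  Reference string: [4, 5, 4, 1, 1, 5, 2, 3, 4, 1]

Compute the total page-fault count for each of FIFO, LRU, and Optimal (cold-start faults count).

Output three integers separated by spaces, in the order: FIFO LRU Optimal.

Answer: 7 7 5

Derivation:
--- FIFO ---
  step 0: ref 4 -> FAULT, frames=[4,-,-] (faults so far: 1)
  step 1: ref 5 -> FAULT, frames=[4,5,-] (faults so far: 2)
  step 2: ref 4 -> HIT, frames=[4,5,-] (faults so far: 2)
  step 3: ref 1 -> FAULT, frames=[4,5,1] (faults so far: 3)
  step 4: ref 1 -> HIT, frames=[4,5,1] (faults so far: 3)
  step 5: ref 5 -> HIT, frames=[4,5,1] (faults so far: 3)
  step 6: ref 2 -> FAULT, evict 4, frames=[2,5,1] (faults so far: 4)
  step 7: ref 3 -> FAULT, evict 5, frames=[2,3,1] (faults so far: 5)
  step 8: ref 4 -> FAULT, evict 1, frames=[2,3,4] (faults so far: 6)
  step 9: ref 1 -> FAULT, evict 2, frames=[1,3,4] (faults so far: 7)
  FIFO total faults: 7
--- LRU ---
  step 0: ref 4 -> FAULT, frames=[4,-,-] (faults so far: 1)
  step 1: ref 5 -> FAULT, frames=[4,5,-] (faults so far: 2)
  step 2: ref 4 -> HIT, frames=[4,5,-] (faults so far: 2)
  step 3: ref 1 -> FAULT, frames=[4,5,1] (faults so far: 3)
  step 4: ref 1 -> HIT, frames=[4,5,1] (faults so far: 3)
  step 5: ref 5 -> HIT, frames=[4,5,1] (faults so far: 3)
  step 6: ref 2 -> FAULT, evict 4, frames=[2,5,1] (faults so far: 4)
  step 7: ref 3 -> FAULT, evict 1, frames=[2,5,3] (faults so far: 5)
  step 8: ref 4 -> FAULT, evict 5, frames=[2,4,3] (faults so far: 6)
  step 9: ref 1 -> FAULT, evict 2, frames=[1,4,3] (faults so far: 7)
  LRU total faults: 7
--- Optimal ---
  step 0: ref 4 -> FAULT, frames=[4,-,-] (faults so far: 1)
  step 1: ref 5 -> FAULT, frames=[4,5,-] (faults so far: 2)
  step 2: ref 4 -> HIT, frames=[4,5,-] (faults so far: 2)
  step 3: ref 1 -> FAULT, frames=[4,5,1] (faults so far: 3)
  step 4: ref 1 -> HIT, frames=[4,5,1] (faults so far: 3)
  step 5: ref 5 -> HIT, frames=[4,5,1] (faults so far: 3)
  step 6: ref 2 -> FAULT, evict 5, frames=[4,2,1] (faults so far: 4)
  step 7: ref 3 -> FAULT, evict 2, frames=[4,3,1] (faults so far: 5)
  step 8: ref 4 -> HIT, frames=[4,3,1] (faults so far: 5)
  step 9: ref 1 -> HIT, frames=[4,3,1] (faults so far: 5)
  Optimal total faults: 5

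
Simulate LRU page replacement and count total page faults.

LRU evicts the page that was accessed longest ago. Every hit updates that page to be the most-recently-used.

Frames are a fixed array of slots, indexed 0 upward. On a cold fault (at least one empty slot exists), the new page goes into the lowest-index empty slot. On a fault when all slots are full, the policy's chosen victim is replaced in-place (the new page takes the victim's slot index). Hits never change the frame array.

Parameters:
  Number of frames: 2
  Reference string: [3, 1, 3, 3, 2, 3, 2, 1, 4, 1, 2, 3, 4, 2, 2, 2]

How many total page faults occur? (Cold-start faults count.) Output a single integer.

Answer: 9

Derivation:
Step 0: ref 3 → FAULT, frames=[3,-]
Step 1: ref 1 → FAULT, frames=[3,1]
Step 2: ref 3 → HIT, frames=[3,1]
Step 3: ref 3 → HIT, frames=[3,1]
Step 4: ref 2 → FAULT (evict 1), frames=[3,2]
Step 5: ref 3 → HIT, frames=[3,2]
Step 6: ref 2 → HIT, frames=[3,2]
Step 7: ref 1 → FAULT (evict 3), frames=[1,2]
Step 8: ref 4 → FAULT (evict 2), frames=[1,4]
Step 9: ref 1 → HIT, frames=[1,4]
Step 10: ref 2 → FAULT (evict 4), frames=[1,2]
Step 11: ref 3 → FAULT (evict 1), frames=[3,2]
Step 12: ref 4 → FAULT (evict 2), frames=[3,4]
Step 13: ref 2 → FAULT (evict 3), frames=[2,4]
Step 14: ref 2 → HIT, frames=[2,4]
Step 15: ref 2 → HIT, frames=[2,4]
Total faults: 9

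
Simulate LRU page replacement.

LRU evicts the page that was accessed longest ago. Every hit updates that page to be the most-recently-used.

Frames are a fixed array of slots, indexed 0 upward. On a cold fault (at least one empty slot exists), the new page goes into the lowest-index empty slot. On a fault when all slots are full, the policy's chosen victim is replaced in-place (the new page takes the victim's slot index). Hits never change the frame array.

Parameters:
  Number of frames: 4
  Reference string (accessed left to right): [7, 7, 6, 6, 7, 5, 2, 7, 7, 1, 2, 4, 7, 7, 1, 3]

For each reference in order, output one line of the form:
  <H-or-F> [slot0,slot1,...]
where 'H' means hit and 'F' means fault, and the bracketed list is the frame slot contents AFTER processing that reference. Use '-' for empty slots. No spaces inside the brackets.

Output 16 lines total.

F [7,-,-,-]
H [7,-,-,-]
F [7,6,-,-]
H [7,6,-,-]
H [7,6,-,-]
F [7,6,5,-]
F [7,6,5,2]
H [7,6,5,2]
H [7,6,5,2]
F [7,1,5,2]
H [7,1,5,2]
F [7,1,4,2]
H [7,1,4,2]
H [7,1,4,2]
H [7,1,4,2]
F [7,1,4,3]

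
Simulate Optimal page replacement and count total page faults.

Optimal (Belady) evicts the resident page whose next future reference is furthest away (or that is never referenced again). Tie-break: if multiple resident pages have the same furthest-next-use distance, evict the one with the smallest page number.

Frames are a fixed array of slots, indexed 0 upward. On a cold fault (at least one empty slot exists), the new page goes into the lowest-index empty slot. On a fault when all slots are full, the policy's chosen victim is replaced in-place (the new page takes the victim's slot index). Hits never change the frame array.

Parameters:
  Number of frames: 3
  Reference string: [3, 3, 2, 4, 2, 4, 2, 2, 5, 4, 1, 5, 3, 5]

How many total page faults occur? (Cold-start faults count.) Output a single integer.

Step 0: ref 3 → FAULT, frames=[3,-,-]
Step 1: ref 3 → HIT, frames=[3,-,-]
Step 2: ref 2 → FAULT, frames=[3,2,-]
Step 3: ref 4 → FAULT, frames=[3,2,4]
Step 4: ref 2 → HIT, frames=[3,2,4]
Step 5: ref 4 → HIT, frames=[3,2,4]
Step 6: ref 2 → HIT, frames=[3,2,4]
Step 7: ref 2 → HIT, frames=[3,2,4]
Step 8: ref 5 → FAULT (evict 2), frames=[3,5,4]
Step 9: ref 4 → HIT, frames=[3,5,4]
Step 10: ref 1 → FAULT (evict 4), frames=[3,5,1]
Step 11: ref 5 → HIT, frames=[3,5,1]
Step 12: ref 3 → HIT, frames=[3,5,1]
Step 13: ref 5 → HIT, frames=[3,5,1]
Total faults: 5

Answer: 5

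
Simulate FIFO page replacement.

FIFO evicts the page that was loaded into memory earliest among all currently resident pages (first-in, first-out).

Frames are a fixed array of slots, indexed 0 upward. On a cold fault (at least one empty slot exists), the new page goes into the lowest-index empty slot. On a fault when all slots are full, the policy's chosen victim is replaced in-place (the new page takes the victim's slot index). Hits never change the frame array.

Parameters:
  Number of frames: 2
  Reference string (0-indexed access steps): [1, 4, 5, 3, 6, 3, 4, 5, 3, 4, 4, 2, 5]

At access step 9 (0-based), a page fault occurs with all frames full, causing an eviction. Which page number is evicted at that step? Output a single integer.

Answer: 5

Derivation:
Step 0: ref 1 -> FAULT, frames=[1,-]
Step 1: ref 4 -> FAULT, frames=[1,4]
Step 2: ref 5 -> FAULT, evict 1, frames=[5,4]
Step 3: ref 3 -> FAULT, evict 4, frames=[5,3]
Step 4: ref 6 -> FAULT, evict 5, frames=[6,3]
Step 5: ref 3 -> HIT, frames=[6,3]
Step 6: ref 4 -> FAULT, evict 3, frames=[6,4]
Step 7: ref 5 -> FAULT, evict 6, frames=[5,4]
Step 8: ref 3 -> FAULT, evict 4, frames=[5,3]
Step 9: ref 4 -> FAULT, evict 5, frames=[4,3]
At step 9: evicted page 5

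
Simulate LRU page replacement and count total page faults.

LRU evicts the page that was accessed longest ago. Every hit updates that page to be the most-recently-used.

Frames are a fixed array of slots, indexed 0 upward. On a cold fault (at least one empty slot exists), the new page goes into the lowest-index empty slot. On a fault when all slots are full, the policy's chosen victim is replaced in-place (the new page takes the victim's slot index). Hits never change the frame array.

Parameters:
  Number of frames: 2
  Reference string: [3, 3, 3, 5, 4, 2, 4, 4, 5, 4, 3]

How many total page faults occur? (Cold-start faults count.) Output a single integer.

Answer: 6

Derivation:
Step 0: ref 3 → FAULT, frames=[3,-]
Step 1: ref 3 → HIT, frames=[3,-]
Step 2: ref 3 → HIT, frames=[3,-]
Step 3: ref 5 → FAULT, frames=[3,5]
Step 4: ref 4 → FAULT (evict 3), frames=[4,5]
Step 5: ref 2 → FAULT (evict 5), frames=[4,2]
Step 6: ref 4 → HIT, frames=[4,2]
Step 7: ref 4 → HIT, frames=[4,2]
Step 8: ref 5 → FAULT (evict 2), frames=[4,5]
Step 9: ref 4 → HIT, frames=[4,5]
Step 10: ref 3 → FAULT (evict 5), frames=[4,3]
Total faults: 6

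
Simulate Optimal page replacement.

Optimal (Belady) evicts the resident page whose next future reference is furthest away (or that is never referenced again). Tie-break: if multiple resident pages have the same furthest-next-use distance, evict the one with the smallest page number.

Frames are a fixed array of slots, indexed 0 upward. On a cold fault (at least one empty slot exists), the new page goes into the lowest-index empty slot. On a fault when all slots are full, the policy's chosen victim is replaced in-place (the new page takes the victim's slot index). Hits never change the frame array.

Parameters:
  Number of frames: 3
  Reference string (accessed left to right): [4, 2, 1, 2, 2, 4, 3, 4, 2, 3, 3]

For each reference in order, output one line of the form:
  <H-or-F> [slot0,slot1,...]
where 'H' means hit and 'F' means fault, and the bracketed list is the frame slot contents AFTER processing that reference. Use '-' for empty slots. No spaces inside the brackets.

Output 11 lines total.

F [4,-,-]
F [4,2,-]
F [4,2,1]
H [4,2,1]
H [4,2,1]
H [4,2,1]
F [4,2,3]
H [4,2,3]
H [4,2,3]
H [4,2,3]
H [4,2,3]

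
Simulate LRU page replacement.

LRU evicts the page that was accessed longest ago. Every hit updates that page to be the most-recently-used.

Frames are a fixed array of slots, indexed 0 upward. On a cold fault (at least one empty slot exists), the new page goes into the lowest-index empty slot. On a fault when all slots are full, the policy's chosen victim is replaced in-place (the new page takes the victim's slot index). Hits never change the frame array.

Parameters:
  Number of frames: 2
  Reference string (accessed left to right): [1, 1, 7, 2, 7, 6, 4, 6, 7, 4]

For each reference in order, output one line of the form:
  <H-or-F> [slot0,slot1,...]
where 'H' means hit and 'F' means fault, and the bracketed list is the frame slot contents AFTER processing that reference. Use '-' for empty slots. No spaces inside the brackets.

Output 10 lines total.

F [1,-]
H [1,-]
F [1,7]
F [2,7]
H [2,7]
F [6,7]
F [6,4]
H [6,4]
F [6,7]
F [4,7]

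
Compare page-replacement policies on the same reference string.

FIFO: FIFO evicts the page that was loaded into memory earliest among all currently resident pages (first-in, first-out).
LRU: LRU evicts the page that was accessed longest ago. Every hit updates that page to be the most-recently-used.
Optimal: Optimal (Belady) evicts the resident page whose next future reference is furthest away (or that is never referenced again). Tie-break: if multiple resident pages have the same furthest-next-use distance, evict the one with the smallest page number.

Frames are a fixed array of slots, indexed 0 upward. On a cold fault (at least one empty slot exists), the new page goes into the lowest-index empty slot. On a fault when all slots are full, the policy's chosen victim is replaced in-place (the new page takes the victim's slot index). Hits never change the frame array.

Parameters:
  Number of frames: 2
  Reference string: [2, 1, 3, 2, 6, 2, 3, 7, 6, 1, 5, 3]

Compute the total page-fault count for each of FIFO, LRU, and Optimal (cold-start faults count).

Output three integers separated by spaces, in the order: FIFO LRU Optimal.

Answer: 11 11 9

Derivation:
--- FIFO ---
  step 0: ref 2 -> FAULT, frames=[2,-] (faults so far: 1)
  step 1: ref 1 -> FAULT, frames=[2,1] (faults so far: 2)
  step 2: ref 3 -> FAULT, evict 2, frames=[3,1] (faults so far: 3)
  step 3: ref 2 -> FAULT, evict 1, frames=[3,2] (faults so far: 4)
  step 4: ref 6 -> FAULT, evict 3, frames=[6,2] (faults so far: 5)
  step 5: ref 2 -> HIT, frames=[6,2] (faults so far: 5)
  step 6: ref 3 -> FAULT, evict 2, frames=[6,3] (faults so far: 6)
  step 7: ref 7 -> FAULT, evict 6, frames=[7,3] (faults so far: 7)
  step 8: ref 6 -> FAULT, evict 3, frames=[7,6] (faults so far: 8)
  step 9: ref 1 -> FAULT, evict 7, frames=[1,6] (faults so far: 9)
  step 10: ref 5 -> FAULT, evict 6, frames=[1,5] (faults so far: 10)
  step 11: ref 3 -> FAULT, evict 1, frames=[3,5] (faults so far: 11)
  FIFO total faults: 11
--- LRU ---
  step 0: ref 2 -> FAULT, frames=[2,-] (faults so far: 1)
  step 1: ref 1 -> FAULT, frames=[2,1] (faults so far: 2)
  step 2: ref 3 -> FAULT, evict 2, frames=[3,1] (faults so far: 3)
  step 3: ref 2 -> FAULT, evict 1, frames=[3,2] (faults so far: 4)
  step 4: ref 6 -> FAULT, evict 3, frames=[6,2] (faults so far: 5)
  step 5: ref 2 -> HIT, frames=[6,2] (faults so far: 5)
  step 6: ref 3 -> FAULT, evict 6, frames=[3,2] (faults so far: 6)
  step 7: ref 7 -> FAULT, evict 2, frames=[3,7] (faults so far: 7)
  step 8: ref 6 -> FAULT, evict 3, frames=[6,7] (faults so far: 8)
  step 9: ref 1 -> FAULT, evict 7, frames=[6,1] (faults so far: 9)
  step 10: ref 5 -> FAULT, evict 6, frames=[5,1] (faults so far: 10)
  step 11: ref 3 -> FAULT, evict 1, frames=[5,3] (faults so far: 11)
  LRU total faults: 11
--- Optimal ---
  step 0: ref 2 -> FAULT, frames=[2,-] (faults so far: 1)
  step 1: ref 1 -> FAULT, frames=[2,1] (faults so far: 2)
  step 2: ref 3 -> FAULT, evict 1, frames=[2,3] (faults so far: 3)
  step 3: ref 2 -> HIT, frames=[2,3] (faults so far: 3)
  step 4: ref 6 -> FAULT, evict 3, frames=[2,6] (faults so far: 4)
  step 5: ref 2 -> HIT, frames=[2,6] (faults so far: 4)
  step 6: ref 3 -> FAULT, evict 2, frames=[3,6] (faults so far: 5)
  step 7: ref 7 -> FAULT, evict 3, frames=[7,6] (faults so far: 6)
  step 8: ref 6 -> HIT, frames=[7,6] (faults so far: 6)
  step 9: ref 1 -> FAULT, evict 6, frames=[7,1] (faults so far: 7)
  step 10: ref 5 -> FAULT, evict 1, frames=[7,5] (faults so far: 8)
  step 11: ref 3 -> FAULT, evict 5, frames=[7,3] (faults so far: 9)
  Optimal total faults: 9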